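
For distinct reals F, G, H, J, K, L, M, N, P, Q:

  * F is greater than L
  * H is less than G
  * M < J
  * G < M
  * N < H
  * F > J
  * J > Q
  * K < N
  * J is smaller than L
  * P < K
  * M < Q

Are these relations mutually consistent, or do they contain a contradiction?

consistent

Every relation is compatible with P < K < N < H < G < M < Q < J < L < F; the set is consistent.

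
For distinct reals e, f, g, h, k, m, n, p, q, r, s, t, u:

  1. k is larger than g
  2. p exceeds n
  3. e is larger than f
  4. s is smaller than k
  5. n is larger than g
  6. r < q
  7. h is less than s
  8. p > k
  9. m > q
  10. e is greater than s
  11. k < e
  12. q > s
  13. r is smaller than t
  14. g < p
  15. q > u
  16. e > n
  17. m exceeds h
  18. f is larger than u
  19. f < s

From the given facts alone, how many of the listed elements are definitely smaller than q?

Directly below q: u, r, s.
One step further: h, f (5 so far).
No other element is forced below q by the given relations, so the count is 5.

5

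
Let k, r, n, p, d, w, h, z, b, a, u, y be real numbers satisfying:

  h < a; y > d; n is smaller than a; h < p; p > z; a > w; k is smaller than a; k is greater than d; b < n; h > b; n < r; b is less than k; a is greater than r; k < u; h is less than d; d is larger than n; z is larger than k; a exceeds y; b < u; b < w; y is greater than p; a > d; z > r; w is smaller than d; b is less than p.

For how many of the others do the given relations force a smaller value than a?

10

The elements the relations force below a are b, w, h, n, r, d, k, z, p, y — no chain reaches any other.
That is 10.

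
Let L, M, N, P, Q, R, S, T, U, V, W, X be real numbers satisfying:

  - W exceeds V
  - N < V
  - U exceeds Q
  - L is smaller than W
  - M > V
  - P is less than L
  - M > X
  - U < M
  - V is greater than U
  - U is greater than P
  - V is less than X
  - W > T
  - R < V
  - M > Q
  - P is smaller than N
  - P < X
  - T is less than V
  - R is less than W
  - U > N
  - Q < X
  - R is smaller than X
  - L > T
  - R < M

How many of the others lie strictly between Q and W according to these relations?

The relations place Q below W. An element lies strictly between them when it is forced above Q and also forced below W.
Above Q: {U, V, X, M}. Below W: {T, P, L, N, R, U, V}.
Intersection: {U, V} — 2.

2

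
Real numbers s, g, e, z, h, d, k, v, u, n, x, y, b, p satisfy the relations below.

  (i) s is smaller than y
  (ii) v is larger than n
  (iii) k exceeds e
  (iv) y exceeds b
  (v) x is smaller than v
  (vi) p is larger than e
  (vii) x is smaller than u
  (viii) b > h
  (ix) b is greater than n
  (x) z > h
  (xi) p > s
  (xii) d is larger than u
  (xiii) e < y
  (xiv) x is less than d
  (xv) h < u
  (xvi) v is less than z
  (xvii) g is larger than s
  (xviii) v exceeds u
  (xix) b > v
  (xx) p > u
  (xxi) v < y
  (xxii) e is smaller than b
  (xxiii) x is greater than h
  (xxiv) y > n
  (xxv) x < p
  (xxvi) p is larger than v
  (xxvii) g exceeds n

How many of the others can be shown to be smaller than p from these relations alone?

The elements the relations force below p are h, x, s, n, u, v, e — no chain reaches any other.
That is 7.

7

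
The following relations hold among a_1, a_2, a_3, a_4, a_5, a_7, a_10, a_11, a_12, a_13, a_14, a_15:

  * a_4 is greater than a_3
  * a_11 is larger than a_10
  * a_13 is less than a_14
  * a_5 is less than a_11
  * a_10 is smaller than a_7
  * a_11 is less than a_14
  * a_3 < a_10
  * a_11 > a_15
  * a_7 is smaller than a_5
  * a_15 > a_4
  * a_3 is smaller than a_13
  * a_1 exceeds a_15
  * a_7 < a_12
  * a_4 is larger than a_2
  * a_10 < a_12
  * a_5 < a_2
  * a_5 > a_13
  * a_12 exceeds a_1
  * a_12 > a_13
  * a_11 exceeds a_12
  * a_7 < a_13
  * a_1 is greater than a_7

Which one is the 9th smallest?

Chaining the given pairs: a_3 < a_10 < a_7 < a_13 < a_5 < a_2 < a_4 < a_15 < a_1 < a_12 < a_11 < a_14.
Counting 9 from the smallest end gives a_1.

a_1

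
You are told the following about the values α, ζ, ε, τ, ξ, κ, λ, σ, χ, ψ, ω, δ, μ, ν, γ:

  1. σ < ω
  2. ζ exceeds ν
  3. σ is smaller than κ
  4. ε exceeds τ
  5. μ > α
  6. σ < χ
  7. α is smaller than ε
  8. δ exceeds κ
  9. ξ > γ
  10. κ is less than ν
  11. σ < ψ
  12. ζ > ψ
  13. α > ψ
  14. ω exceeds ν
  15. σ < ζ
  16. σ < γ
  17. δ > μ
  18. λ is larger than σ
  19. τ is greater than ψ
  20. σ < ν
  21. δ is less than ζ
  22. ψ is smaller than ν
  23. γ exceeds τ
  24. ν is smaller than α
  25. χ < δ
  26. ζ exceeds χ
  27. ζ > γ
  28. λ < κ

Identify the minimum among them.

ψ is not least since σ < ψ; λ is not least since σ < λ; κ is not least since σ < κ; χ is not least since σ < χ; τ is not least since ψ < τ; ν is not least since ψ < ν; γ is not least since τ < γ; ξ is not least since γ < ξ; ω is not least since σ < ω; α is not least since ν < α; ε is not least since α < ε; μ is not least since α < μ; δ is not least since μ < δ; ζ is not least since σ < ζ.
Only σ has nothing below it, so σ is the minimum.

σ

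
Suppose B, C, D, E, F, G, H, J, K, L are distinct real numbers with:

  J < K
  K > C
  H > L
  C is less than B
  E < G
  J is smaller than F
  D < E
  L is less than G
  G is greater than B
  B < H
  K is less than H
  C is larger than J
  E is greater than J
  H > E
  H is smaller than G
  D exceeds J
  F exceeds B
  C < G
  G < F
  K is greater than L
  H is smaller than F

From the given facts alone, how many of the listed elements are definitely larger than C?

5

Directly above C: B, K, G.
One step further: H, F (5 so far).
Nothing else is reachable above C; 5 in all.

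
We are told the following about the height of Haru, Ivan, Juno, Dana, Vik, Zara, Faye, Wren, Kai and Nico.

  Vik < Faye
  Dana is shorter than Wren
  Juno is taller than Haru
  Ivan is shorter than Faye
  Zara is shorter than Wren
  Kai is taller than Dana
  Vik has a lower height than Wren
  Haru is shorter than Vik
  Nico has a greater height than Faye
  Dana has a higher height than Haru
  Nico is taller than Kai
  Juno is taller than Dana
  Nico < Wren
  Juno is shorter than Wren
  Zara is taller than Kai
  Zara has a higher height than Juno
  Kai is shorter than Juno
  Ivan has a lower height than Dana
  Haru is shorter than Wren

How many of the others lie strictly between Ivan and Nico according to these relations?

3

The relations place Ivan below Nico. An element lies strictly between them when it is forced above Ivan and also forced below Nico.
Above Ivan: {Dana, Kai, Faye, Juno, Zara, Wren}. Below Nico: {Haru, Vik, Dana, Kai, Faye}.
Intersection: {Dana, Kai, Faye} — 3.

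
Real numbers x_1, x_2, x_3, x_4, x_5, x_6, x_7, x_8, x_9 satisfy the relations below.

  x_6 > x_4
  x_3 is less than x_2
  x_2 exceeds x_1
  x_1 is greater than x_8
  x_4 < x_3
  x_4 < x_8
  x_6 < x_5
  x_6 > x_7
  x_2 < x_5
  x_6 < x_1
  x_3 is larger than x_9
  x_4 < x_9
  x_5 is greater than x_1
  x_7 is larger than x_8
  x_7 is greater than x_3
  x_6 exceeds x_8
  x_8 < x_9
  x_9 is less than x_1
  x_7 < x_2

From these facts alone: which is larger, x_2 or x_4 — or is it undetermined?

x_4 < x_9 and x_9 < x_3 give x_4 < x_3.
Then x_3 < x_7 extends the chain to x_7.
With x_7 < x_6: x_4 < x_9 < x_3 < x_7 < x_6.
With x_6 < x_1: x_4 < x_9 < x_3 < x_7 < x_6 < x_1.
With x_1 < x_2: x_4 < x_9 < x_3 < x_7 < x_6 < x_1 < x_2.
So x_2 is larger.

x_2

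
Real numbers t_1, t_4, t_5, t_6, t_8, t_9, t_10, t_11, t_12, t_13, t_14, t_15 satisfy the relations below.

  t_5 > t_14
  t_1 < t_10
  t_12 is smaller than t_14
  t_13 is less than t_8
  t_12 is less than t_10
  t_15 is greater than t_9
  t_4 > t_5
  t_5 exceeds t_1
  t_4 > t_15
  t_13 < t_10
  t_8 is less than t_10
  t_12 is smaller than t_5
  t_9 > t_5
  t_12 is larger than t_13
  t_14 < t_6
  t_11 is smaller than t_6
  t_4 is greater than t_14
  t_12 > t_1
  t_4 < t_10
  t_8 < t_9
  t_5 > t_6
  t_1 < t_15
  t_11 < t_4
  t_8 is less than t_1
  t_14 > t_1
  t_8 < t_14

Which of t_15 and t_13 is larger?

Following the relations from t_13: t_13 < t_8 < t_1 < t_12 < t_14 < t_6 < t_5 < t_9 < t_15.
So t_13 < t_15; t_15 is the larger of the two.

t_15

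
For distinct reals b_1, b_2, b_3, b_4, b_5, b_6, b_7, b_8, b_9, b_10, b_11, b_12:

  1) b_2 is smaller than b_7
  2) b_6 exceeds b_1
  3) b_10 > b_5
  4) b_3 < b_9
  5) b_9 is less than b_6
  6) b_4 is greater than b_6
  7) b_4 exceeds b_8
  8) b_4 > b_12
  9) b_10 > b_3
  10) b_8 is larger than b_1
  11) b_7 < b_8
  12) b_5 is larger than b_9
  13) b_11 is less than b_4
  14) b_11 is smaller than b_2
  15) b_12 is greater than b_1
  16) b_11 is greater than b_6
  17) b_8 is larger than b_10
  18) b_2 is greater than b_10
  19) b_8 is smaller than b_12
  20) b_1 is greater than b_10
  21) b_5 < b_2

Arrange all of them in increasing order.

b_3 < b_9 < b_5 < b_10 < b_1 < b_6 < b_11 < b_2 < b_7 < b_8 < b_12 < b_4

The consecutive links are each given: b_3 < b_9; b_9 < b_5; b_5 < b_10; b_10 < b_1; b_1 < b_6; b_6 < b_11; b_11 < b_2; b_2 < b_7; b_7 < b_8; b_8 < b_12; b_12 < b_4.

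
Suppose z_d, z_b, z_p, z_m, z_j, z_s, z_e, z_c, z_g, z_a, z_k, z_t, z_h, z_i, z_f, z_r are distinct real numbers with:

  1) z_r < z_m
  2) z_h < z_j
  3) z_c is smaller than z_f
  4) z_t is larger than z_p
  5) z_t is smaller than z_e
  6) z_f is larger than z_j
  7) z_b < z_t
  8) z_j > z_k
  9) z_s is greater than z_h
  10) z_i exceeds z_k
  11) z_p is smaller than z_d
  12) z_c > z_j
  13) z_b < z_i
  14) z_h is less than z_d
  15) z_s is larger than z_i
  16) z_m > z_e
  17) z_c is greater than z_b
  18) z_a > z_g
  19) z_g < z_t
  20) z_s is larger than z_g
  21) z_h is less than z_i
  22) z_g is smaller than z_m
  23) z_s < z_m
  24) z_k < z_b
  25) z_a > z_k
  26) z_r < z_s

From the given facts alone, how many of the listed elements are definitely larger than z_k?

The elements the relations force above z_k are z_b, z_j, z_t, z_i, z_c, z_f, z_e, z_a, z_s, z_m — no chain reaches any other.
That is 10.

10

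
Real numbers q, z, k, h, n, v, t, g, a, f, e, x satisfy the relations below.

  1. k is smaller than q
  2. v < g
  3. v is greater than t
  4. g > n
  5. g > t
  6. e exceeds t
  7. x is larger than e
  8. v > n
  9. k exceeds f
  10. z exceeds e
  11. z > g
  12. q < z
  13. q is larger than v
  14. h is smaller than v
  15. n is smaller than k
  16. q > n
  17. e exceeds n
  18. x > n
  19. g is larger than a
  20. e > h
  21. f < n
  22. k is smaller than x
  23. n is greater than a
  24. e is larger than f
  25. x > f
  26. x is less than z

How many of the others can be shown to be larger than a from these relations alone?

From a the given relations immediately reach n, g.
From those, k, e, v, x, q, z — 8 in total.
No other element is forced above a by the given relations, so the count is 8.

8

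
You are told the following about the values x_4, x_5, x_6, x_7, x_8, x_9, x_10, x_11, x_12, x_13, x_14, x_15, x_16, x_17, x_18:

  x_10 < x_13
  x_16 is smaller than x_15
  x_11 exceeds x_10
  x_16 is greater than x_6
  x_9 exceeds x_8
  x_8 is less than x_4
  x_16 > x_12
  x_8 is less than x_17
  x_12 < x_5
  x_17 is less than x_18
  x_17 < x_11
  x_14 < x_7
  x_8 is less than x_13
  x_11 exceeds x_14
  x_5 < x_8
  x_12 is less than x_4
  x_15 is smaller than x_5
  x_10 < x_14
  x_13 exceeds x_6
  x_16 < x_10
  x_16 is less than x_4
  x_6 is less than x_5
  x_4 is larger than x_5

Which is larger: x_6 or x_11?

The relevant relations are x_6 < x_16; x_16 < x_15; x_15 < x_5; x_5 < x_8; x_8 < x_17; x_17 < x_11.
Chaining these gives x_6 < x_16 < x_15 < x_5 < x_8 < x_17 < x_11.
So x_6 < x_11; x_11 is the larger of the two.

x_11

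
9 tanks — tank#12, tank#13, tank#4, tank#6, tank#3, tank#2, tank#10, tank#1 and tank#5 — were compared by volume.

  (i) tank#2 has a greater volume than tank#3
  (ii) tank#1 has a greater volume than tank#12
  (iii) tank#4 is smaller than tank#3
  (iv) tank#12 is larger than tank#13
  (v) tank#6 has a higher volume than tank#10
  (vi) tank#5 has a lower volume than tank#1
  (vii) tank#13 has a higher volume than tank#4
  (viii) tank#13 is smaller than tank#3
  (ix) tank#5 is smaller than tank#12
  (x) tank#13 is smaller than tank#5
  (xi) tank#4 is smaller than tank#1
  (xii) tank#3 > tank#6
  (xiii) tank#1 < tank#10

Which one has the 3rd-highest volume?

Piecing the relations together gives one ordering: tank#4 < tank#13 < tank#5 < tank#12 < tank#1 < tank#10 < tank#6 < tank#3 < tank#2.
Counting 3 from the largest end gives tank#6.

tank#6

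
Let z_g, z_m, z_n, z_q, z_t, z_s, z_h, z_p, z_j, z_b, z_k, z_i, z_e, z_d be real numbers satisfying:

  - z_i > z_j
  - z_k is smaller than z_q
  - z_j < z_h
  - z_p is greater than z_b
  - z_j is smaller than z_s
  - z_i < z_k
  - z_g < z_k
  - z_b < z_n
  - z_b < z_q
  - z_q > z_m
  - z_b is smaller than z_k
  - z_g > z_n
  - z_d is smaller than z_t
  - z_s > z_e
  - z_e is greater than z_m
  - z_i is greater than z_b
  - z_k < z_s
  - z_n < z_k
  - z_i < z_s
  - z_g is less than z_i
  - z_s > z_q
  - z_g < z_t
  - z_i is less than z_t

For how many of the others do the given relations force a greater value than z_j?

From z_j the given relations immediately reach z_i, z_h, z_s.
From those, z_t, z_k — 5 in total.
From those, z_q — 6 in total.
No other element is forced above z_j by the given relations, so the count is 6.

6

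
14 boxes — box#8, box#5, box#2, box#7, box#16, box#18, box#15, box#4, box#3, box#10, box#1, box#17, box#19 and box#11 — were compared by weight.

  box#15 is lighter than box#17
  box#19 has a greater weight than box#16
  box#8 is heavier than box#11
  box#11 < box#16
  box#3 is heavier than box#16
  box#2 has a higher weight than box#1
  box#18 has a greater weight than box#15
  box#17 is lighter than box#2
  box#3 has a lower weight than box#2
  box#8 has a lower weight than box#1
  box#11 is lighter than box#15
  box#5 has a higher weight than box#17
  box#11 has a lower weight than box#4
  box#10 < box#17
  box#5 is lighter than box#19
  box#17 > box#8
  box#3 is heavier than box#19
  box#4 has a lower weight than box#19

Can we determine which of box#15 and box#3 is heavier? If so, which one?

box#3

Link the given pairs in sequence: box#15 < box#17; box#17 < box#5; box#5 < box#19; box#19 < box#3.
Together: box#15 < box#17 < box#5 < box#19 < box#3.
So box#3 is heavier.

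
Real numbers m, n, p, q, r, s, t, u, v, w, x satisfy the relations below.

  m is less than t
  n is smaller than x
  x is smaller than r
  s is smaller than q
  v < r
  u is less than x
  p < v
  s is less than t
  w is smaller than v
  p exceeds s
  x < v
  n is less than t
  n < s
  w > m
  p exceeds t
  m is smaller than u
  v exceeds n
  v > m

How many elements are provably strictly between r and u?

2

Chaining upward from u reaches: x, v.
Chaining downward from r reaches: m, n, w, s, t, p, x, v.
Strictly between u and r are those in both lists: x, v — 2 elements.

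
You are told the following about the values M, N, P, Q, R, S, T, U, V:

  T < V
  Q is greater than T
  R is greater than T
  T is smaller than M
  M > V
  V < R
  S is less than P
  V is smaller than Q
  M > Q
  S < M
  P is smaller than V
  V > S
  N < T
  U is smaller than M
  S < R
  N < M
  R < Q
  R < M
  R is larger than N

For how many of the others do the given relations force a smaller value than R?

The elements the relations force below R are N, S, T, P, V — no chain reaches any other.
That is 5.

5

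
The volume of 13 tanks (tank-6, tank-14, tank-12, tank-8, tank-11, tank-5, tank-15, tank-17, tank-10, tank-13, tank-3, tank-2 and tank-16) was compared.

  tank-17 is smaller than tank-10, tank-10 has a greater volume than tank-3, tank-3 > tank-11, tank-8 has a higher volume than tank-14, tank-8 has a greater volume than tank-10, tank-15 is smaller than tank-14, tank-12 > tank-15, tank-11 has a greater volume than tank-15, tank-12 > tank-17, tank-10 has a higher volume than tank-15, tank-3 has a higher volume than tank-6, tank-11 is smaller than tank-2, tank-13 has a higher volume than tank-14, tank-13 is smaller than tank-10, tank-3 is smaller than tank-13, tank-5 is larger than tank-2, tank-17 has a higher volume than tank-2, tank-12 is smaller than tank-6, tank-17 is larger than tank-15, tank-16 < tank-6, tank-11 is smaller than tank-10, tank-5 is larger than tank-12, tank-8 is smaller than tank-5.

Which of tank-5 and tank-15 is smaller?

tank-15 < tank-11 and tank-11 < tank-2 give tank-15 < tank-2.
Then tank-2 < tank-17 extends the chain to tank-17.
Then tank-17 < tank-12 extends the chain to tank-12.
Then tank-12 < tank-6 extends the chain to tank-6.
Then tank-6 < tank-3 extends the chain to tank-3.
With tank-3 < tank-10: tank-15 < tank-11 < tank-2 < tank-17 < tank-12 < tank-6 < tank-3 < tank-10.
With tank-10 < tank-8: tank-15 < tank-11 < tank-2 < tank-17 < tank-12 < tank-6 < tank-3 < tank-10 < tank-8.
With tank-8 < tank-5: tank-15 < tank-11 < tank-2 < tank-17 < tank-12 < tank-6 < tank-3 < tank-10 < tank-8 < tank-5.
So tank-15 < tank-5; tank-15 is the smaller of the two.

tank-15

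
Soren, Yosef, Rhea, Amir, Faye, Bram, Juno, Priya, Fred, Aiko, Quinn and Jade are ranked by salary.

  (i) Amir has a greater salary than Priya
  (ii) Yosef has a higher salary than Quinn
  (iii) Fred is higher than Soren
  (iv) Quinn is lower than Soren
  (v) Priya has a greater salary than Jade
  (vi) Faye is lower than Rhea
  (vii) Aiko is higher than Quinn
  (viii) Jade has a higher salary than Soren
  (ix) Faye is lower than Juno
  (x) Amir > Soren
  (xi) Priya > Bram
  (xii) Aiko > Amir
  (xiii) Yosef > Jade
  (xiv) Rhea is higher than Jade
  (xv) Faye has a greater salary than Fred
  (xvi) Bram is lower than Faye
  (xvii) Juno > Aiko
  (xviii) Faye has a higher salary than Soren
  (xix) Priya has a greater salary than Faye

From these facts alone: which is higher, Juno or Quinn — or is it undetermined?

Quinn < Soren < Fred < Faye < Priya < Amir < Aiko < Juno, by transitivity through Soren, Fred, Faye, Priya, Amir, Aiko.
So Juno is higher.

Juno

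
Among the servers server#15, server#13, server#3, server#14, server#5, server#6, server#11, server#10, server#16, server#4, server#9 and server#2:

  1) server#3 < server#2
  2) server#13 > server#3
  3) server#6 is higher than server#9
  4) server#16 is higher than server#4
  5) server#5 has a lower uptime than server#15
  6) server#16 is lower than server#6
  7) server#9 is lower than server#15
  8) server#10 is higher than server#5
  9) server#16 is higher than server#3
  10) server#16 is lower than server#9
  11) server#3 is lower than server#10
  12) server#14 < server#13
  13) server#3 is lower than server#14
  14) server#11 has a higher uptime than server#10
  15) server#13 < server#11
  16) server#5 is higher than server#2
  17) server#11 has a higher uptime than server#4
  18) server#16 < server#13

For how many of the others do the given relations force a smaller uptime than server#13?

The elements the relations force below server#13 are server#4, server#3, server#16, server#14 — no chain reaches any other.
That is 4.

4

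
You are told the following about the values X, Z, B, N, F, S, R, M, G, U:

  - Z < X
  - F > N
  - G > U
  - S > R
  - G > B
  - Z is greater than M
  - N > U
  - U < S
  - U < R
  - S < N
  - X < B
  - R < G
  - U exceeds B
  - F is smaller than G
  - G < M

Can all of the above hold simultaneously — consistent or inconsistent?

inconsistent

Chaining the given relations yields X < B < U < R < S < N < F < G < M < Z, so X < Z. But one relation states Z < X. These cannot both hold.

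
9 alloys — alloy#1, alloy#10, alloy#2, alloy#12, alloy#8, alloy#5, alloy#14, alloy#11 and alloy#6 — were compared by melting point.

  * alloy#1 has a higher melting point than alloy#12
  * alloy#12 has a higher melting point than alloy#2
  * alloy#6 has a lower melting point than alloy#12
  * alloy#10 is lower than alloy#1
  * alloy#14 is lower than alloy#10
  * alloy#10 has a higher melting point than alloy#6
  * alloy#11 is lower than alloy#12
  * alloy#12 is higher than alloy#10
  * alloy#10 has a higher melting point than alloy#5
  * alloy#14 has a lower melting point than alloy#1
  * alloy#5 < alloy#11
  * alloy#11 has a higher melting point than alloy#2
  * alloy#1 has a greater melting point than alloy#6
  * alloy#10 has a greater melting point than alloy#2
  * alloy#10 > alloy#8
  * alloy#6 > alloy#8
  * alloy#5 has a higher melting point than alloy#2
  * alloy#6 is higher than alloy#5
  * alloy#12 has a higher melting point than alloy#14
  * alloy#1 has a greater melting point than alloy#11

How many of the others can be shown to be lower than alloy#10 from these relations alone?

5

The elements the relations force below alloy#10 are alloy#2, alloy#8, alloy#5, alloy#6, alloy#14 — no chain reaches any other.
That is 5.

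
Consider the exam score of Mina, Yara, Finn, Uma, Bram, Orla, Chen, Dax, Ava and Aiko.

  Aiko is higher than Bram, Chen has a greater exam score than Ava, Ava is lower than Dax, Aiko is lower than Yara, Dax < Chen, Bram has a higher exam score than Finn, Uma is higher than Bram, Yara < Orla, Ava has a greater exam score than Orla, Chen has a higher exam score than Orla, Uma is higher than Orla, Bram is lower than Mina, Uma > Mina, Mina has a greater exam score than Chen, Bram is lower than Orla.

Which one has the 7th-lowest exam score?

The consecutive relations fix a unique order: Finn < Bram < Aiko < Yara < Orla < Ava < Dax < Chen < Mina < Uma.
The 7th smallest is Dax.

Dax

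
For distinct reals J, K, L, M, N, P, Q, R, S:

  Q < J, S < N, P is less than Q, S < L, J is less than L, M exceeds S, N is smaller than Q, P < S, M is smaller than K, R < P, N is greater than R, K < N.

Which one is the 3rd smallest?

S

Chaining the given pairs: R < P < S < M < K < N < Q < J < L.
Counting 3 from the smallest end gives S.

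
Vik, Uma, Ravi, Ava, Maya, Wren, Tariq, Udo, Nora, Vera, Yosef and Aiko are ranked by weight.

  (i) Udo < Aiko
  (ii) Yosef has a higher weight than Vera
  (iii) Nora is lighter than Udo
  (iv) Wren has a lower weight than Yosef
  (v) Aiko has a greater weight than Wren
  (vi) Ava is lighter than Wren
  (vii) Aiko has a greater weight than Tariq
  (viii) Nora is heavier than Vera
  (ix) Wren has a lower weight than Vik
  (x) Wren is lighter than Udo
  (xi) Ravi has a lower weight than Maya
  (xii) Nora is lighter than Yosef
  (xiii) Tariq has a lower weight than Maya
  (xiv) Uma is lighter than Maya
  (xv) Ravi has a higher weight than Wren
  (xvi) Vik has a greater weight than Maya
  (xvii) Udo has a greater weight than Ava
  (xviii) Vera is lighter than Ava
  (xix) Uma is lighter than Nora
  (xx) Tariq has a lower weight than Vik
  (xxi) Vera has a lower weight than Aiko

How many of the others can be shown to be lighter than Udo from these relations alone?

5

Directly below Udo: Ava, Wren, Nora.
One step further: Vera, Uma (5 so far).
Nothing else is reachable below Udo; 5 in all.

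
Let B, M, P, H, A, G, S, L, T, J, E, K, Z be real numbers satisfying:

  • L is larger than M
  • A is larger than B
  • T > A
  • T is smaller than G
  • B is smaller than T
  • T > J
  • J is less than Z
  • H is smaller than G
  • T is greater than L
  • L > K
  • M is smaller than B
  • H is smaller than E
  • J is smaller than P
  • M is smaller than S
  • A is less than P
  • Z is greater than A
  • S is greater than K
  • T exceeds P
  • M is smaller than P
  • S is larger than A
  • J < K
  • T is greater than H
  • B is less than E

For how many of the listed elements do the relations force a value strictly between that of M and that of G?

Chaining upward from M reaches: B, A, Z, P, L, E, T, S.
Chaining downward from G reaches: H, J, K, B, A, P, L, T.
Strictly between M and G are those in both lists: B, A, P, L, T — 5 elements.

5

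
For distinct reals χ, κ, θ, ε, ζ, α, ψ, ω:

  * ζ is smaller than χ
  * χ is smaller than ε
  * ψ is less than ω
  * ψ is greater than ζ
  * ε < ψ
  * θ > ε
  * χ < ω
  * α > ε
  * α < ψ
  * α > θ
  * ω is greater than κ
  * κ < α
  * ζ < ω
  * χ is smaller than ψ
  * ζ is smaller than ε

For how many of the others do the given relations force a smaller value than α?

From α the given relations immediately reach κ, ε, θ.
From those, ζ, χ — 5 in total.
Nothing else is reachable below α; 5 in all.

5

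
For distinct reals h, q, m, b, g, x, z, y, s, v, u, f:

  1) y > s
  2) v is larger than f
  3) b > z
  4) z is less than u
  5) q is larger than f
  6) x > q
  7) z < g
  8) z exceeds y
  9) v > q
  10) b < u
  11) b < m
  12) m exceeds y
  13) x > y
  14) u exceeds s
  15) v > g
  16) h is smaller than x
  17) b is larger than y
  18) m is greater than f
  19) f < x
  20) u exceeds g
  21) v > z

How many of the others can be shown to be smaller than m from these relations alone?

Directly below m: y, f, b.
One step further: s, z (5 so far).
No other element is forced below m by the given relations, so the count is 5.

5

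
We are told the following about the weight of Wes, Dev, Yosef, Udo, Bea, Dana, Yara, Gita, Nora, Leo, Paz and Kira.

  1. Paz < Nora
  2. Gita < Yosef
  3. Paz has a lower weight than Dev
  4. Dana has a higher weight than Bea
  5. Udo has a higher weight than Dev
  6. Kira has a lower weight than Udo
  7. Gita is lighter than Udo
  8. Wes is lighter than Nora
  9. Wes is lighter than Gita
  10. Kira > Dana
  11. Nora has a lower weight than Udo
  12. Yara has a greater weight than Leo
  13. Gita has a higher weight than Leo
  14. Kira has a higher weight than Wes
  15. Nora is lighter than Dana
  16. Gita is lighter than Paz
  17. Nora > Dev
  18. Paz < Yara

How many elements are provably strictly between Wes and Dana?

The relations place Wes below Dana. An element lies strictly between them when it is forced above Wes and also forced below Dana.
Above Wes: {Gita, Paz, Yosef, Dev, Yara, Nora, Kira, Udo}. Below Dana: {Leo, Gita, Paz, Dev, Bea, Nora}.
Intersection: {Gita, Paz, Dev, Nora} — 4.

4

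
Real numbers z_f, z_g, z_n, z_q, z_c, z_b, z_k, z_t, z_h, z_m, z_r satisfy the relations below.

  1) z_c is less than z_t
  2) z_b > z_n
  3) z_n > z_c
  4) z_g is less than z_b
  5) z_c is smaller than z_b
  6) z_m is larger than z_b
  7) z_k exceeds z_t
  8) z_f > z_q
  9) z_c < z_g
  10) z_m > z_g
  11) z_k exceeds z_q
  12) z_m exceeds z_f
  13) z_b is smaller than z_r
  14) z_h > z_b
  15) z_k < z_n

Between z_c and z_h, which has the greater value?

z_h

Following the relations from z_c: z_c < z_t < z_k < z_n < z_b < z_h.
So z_c < z_h; z_h is the larger of the two.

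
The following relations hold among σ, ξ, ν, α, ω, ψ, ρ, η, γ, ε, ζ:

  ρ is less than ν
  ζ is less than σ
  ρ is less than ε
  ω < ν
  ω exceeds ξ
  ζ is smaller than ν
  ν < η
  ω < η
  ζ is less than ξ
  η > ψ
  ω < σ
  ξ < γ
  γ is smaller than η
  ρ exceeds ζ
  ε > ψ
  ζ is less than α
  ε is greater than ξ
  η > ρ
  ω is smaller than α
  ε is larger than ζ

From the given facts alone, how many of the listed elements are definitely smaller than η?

From η the given relations immediately reach ω, ψ, ρ, γ, ν.
From those, ζ, ξ — 7 in total.
Nothing else is reachable below η; 7 in all.

7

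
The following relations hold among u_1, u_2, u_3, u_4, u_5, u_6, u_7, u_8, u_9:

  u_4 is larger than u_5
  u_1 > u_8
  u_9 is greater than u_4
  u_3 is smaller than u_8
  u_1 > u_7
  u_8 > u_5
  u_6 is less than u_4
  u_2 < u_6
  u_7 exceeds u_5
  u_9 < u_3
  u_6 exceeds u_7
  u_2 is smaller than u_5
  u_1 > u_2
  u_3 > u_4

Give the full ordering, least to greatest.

u_2 < u_5 < u_7 < u_6 < u_4 < u_9 < u_3 < u_8 < u_1

Each adjacent pair is fixed by a given relation: u_2 < u_5; u_5 < u_7; u_7 < u_6; u_6 < u_4; u_4 < u_9; u_9 < u_3; u_3 < u_8; u_8 < u_1. Chaining them end to end gives the full order.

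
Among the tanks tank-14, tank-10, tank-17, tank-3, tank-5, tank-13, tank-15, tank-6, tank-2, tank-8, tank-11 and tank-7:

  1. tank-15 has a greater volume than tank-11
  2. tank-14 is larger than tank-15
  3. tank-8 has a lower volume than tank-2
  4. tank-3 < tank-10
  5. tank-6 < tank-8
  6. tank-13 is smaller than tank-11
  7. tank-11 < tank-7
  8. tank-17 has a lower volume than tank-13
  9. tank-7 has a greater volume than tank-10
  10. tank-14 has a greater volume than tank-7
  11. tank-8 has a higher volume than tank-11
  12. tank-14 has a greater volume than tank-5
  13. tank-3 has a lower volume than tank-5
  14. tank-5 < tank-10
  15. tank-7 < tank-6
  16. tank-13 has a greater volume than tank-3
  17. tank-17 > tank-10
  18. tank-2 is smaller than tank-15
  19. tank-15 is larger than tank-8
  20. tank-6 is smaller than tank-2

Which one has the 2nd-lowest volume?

tank-5

Chaining the given pairs: tank-3 < tank-5 < tank-10 < tank-17 < tank-13 < tank-11 < tank-7 < tank-6 < tank-8 < tank-2 < tank-15 < tank-14.
Counting 2 from the smallest end gives tank-5.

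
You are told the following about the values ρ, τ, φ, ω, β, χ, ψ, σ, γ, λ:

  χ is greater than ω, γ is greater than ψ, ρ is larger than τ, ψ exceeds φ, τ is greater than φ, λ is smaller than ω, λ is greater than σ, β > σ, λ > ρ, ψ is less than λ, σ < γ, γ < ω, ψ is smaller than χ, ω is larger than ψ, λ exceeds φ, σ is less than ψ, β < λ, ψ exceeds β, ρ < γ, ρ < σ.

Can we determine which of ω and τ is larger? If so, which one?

Link the given pairs in sequence: τ < ρ; ρ < σ; σ < ψ; ψ < λ; λ < ω.
Together: τ < ρ < σ < ψ < λ < ω.
So ω is larger.

ω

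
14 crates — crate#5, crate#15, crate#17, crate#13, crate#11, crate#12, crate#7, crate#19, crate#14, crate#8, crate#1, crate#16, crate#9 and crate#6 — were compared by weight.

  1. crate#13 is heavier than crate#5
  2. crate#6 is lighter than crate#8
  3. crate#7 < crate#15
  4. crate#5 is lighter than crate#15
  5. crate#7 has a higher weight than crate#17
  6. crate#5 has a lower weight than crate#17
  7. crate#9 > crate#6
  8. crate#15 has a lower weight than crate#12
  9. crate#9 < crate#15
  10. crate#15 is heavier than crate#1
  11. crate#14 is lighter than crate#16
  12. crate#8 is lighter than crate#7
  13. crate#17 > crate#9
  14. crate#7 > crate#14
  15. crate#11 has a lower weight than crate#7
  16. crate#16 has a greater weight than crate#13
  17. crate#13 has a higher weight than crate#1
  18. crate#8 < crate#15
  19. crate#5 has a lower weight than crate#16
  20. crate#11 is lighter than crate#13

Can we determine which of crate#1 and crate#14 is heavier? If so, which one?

undetermined

Following every chain through crate#14: above crate#14 we get crate#7, crate#15, crate#16, crate#12.
crate#1 is not reached, and no chain runs the other way from crate#1 to crate#14.
So the given relations leave the order of crate#14 and crate#1 undetermined.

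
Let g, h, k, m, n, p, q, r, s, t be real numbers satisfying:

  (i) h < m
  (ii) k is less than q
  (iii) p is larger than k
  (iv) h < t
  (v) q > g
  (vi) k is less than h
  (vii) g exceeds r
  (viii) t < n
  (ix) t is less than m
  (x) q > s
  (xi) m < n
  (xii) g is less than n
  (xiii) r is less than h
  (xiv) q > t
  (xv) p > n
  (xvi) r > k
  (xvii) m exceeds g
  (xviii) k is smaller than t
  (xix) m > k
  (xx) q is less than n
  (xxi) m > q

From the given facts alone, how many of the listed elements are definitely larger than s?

4

From s the given relations immediately reach q.
From those, m, n — 3 in total.
From those, p — 4 in total.
No other element is forced above s by the given relations, so the count is 4.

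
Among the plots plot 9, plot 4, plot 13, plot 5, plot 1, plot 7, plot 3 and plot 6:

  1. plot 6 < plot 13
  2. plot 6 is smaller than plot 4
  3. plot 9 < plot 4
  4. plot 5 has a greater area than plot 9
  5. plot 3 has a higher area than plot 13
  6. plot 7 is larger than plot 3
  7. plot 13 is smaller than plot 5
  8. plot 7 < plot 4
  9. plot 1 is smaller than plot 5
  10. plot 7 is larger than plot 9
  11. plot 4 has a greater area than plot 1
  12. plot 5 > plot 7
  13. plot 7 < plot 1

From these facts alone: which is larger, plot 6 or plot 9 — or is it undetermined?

undetermined

Following every chain through plot 6: above plot 6 we get plot 13, plot 3, plot 7, plot 1, plot 5, plot 4.
plot 9 is not reached, and no chain runs the other way from plot 9 to plot 6.
So the given relations leave the order of plot 6 and plot 9 undetermined.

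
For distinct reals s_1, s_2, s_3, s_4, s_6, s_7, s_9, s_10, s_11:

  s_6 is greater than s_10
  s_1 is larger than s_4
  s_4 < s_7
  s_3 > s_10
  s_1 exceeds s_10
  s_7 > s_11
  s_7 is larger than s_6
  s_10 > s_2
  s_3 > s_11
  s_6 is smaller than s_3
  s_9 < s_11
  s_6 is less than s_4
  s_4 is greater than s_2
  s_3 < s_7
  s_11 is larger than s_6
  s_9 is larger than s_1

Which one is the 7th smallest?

s_11

Chaining the given pairs: s_2 < s_10 < s_6 < s_4 < s_1 < s_9 < s_11 < s_3 < s_7.
Counting 7 from the smallest end gives s_11.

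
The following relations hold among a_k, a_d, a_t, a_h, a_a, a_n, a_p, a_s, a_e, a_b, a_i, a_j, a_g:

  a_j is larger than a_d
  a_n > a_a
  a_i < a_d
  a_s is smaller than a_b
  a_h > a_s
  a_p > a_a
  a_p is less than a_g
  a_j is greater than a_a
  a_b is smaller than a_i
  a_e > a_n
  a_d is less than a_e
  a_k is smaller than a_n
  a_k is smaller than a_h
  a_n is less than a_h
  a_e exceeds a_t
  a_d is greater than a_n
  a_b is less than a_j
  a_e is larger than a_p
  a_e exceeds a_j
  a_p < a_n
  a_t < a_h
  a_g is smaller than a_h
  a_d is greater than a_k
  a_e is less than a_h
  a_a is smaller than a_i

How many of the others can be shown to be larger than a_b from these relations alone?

5

Directly above a_b: a_i, a_j.
One step further: a_d, a_e (4 so far).
One step further: a_h (5 so far).
Nothing else is reachable above a_b; 5 in all.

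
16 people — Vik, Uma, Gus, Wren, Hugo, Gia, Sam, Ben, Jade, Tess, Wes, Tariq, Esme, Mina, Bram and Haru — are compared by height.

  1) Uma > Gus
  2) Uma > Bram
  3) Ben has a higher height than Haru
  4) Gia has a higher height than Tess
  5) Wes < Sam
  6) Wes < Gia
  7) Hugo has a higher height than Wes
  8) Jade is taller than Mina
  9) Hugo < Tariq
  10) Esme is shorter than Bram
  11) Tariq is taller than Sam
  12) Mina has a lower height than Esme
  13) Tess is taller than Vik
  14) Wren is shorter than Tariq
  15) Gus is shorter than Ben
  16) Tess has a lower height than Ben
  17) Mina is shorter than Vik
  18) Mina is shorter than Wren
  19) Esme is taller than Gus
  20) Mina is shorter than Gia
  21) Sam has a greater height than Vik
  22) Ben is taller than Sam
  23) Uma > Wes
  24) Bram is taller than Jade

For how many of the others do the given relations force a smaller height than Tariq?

From Tariq the given relations immediately reach Hugo, Wren, Sam.
From those, Mina, Wes, Vik — 6 in total.
No other element is forced below Tariq by the given relations, so the count is 6.

6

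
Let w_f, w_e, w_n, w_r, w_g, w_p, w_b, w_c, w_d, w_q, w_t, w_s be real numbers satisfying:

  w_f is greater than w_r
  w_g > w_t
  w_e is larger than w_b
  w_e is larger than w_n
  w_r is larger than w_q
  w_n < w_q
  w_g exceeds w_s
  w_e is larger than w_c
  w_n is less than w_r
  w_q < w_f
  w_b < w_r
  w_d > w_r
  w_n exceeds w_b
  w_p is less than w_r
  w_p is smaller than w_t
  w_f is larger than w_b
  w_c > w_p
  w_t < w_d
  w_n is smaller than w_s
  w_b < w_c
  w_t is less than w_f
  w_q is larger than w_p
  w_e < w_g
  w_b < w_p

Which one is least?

w_n is not least since w_b < w_n; w_p is not least since w_b < w_p; w_c is not least since w_b < w_c; w_q is not least since w_p < w_q; w_e is not least since w_b < w_e; w_s is not least since w_n < w_s; w_t is not least since w_p < w_t; w_r is not least since w_b < w_r; w_f is not least since w_q < w_f; w_g is not least since w_e < w_g; w_d is not least since w_r < w_d.
Only w_b has nothing below it, so w_b is the least.

w_b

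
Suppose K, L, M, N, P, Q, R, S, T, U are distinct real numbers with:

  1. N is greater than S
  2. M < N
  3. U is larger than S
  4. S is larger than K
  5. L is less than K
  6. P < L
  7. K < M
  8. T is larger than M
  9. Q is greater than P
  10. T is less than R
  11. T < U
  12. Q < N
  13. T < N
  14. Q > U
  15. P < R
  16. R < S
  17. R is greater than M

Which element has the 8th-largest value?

K

Piecing the relations together gives one ordering: P < L < K < M < T < R < S < U < Q < N.
The 8th largest is K.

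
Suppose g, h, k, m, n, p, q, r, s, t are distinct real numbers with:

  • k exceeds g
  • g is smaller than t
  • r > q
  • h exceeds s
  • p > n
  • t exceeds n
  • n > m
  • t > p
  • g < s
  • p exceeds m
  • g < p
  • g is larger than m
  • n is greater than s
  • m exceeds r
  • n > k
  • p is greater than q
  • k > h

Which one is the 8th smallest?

The consecutive relations fix a unique order: q < r < m < g < s < h < k < n < p < t.
The 8th smallest is n.

n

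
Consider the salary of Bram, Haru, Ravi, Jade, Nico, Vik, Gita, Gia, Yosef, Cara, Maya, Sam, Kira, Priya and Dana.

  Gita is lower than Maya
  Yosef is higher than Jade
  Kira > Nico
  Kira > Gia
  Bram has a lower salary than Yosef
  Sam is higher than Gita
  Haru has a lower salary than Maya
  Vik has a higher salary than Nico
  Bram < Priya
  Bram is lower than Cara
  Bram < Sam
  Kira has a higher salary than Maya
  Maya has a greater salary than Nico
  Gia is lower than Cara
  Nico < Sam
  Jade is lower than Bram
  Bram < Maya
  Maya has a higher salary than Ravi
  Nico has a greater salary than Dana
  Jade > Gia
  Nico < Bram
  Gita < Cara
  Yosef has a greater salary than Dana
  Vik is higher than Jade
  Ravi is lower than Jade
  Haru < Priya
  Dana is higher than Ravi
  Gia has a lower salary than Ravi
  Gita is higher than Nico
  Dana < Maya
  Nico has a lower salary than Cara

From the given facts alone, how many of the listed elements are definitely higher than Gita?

Directly above Gita: Cara, Maya, Sam.
One step further: Kira (4 so far).
Nothing else is reachable above Gita; 4 in all.

4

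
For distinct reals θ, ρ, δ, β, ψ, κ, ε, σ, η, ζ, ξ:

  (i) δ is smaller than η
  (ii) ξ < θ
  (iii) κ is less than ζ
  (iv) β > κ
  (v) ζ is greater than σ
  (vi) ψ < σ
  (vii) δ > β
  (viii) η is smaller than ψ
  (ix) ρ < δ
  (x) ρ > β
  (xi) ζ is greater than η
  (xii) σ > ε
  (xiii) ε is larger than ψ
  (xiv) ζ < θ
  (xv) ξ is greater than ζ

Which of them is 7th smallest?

ε

Piecing the relations together gives one ordering: κ < β < ρ < δ < η < ψ < ε < σ < ζ < ξ < θ.
Counting 7 from the smallest end gives ε.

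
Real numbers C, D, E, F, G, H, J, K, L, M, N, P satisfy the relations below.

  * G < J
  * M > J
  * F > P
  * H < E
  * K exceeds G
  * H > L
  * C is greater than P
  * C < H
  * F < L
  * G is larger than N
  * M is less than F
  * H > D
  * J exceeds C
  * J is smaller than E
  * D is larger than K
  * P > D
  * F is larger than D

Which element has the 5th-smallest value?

Chaining the given pairs: N < G < K < D < P < C < J < M < F < L < H < E.
Counting 5 from the smallest end gives P.

P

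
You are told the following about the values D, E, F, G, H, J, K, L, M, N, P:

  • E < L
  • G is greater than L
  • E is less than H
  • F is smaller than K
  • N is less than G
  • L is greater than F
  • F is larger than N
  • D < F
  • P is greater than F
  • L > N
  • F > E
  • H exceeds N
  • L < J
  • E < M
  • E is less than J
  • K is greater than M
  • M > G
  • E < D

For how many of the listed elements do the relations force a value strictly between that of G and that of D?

2

Chaining upward from D reaches: F, L, J, P, M, K.
Chaining downward from G reaches: E, N, F, L.
Strictly between D and G are those in both lists: F, L — 2 elements.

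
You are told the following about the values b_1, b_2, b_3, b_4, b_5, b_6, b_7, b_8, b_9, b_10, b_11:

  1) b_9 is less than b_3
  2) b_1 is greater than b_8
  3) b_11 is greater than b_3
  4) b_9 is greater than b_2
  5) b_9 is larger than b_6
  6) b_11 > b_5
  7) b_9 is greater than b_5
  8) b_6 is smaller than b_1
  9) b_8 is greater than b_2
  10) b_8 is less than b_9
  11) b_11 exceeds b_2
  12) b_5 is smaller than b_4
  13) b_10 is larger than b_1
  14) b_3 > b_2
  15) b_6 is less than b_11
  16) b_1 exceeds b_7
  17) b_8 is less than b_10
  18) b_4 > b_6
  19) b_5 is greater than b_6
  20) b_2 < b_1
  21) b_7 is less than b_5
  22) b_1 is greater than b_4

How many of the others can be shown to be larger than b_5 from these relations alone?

6

From b_5 the given relations immediately reach b_4, b_9, b_11.
From those, b_3, b_1 — 5 in total.
From those, b_10 — 6 in total.
Nothing else is reachable above b_5; 6 in all.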